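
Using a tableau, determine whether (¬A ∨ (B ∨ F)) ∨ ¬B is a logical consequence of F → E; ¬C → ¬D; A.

Initial set: {(F → E); (¬C → ¬D); A; ¬((¬A ∨ (B ∨ F)) ∨ ¬B)}.
¬((¬A ∨ (B ∨ F)) ∨ ¬B): α-rule — add ¬(¬A ∨ (B ∨ F)), ¬¬B.
¬(¬A ∨ (B ∨ F)): α-rule — add ¬¬A, ¬(B ∨ F).
¬(B ∨ F): α-rule — add ¬B, ¬F.
× closes — contains both B and ¬B.
All 1 branch closes.
Every branch closed, so the premises entail the conclusion.

Yes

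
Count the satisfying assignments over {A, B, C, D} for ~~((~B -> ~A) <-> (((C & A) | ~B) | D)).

Initial set: {T ~~((~B -> ~A) <-> (((C & A) | ~B) | D))}.
T ~~((~B -> ~A) <-> (((C & A) | ~B) | D)): drop double negation, giving T ((~B -> ~A) <-> (((C & A) | ~B) | D)).
T ((~B -> ~A) <-> (((C & A) | ~B) | D)): β-rule — branch into T (~B -> ~A), T (((C & A) | ~B) | D)  //  F (~B -> ~A), F (((C & A) | ~B) | D).
  branch 1 (add T (~B -> ~A), T (((C & A) | ~B) | D)):
    T (~B -> ~A): β-rule — branch into F ~B  //  T ~A.
      branch 1.1 (add F ~B):
        T (((C & A) | ~B) | D): β-rule — branch into T ((C & A) | ~B)  //  T D.
          branch 1.1.1 (add T ((C & A) | ~B)):
            T ((C & A) | ~B): β-rule — branch into T (C & A)  //  T ~B.
              branch 1.1.1.1 (add T (C & A)):
                T (C & A): α-rule — add T C, T A.
                ○ open, literals {A=true, B=true, C=true}.
              branch 1.1.1.2 (add T ~B):
                × closes — contains both B and ~B.
          branch 1.1.2 (add T D):
            ○ open, literals {B=true, D=true}.
      branch 1.2 (add T ~A):
        T (((C & A) | ~B) | D): β-rule — branch into T ((C & A) | ~B)  //  T D.
          branch 1.2.1 (add T ((C & A) | ~B)):
            T ((C & A) | ~B): β-rule — branch into T (C & A)  //  T ~B.
              branch 1.2.1.1 (add T (C & A)):
                T (C & A): α-rule — add T C, T A.
                × closes — contains both A and ~A.
              branch 1.2.1.2 (add T ~B):
                ○ open, literals {A=false, B=false}.
          branch 1.2.2 (add T D):
            ○ open, literals {A=false, D=true}.
  branch 2 (add F (~B -> ~A), F (((C & A) | ~B) | D)):
    F (~B -> ~A): α-rule — add T ~B, F ~A.
    F (((C & A) | ~B) | D): α-rule — add F ((C & A) | ~B), F D.
    F ((C & A) | ~B): α-rule — add F (C & A), F ~B.
    × closes — contains both B and ~B.
3 branches closed, 4 open.
Each open branch fixes some atoms; the unmentioned ones are free. Counting distinct full assignments: branch {A=true, B=true, C=true} (D) contributes 2 new; branch {B=true, D=true} (A, C) contributes 3 new; branch {A=false, B=false} (C, D) contributes 4 new; branch {A=false, D=true} (B, C) contributes 0 new. Total: 9.

9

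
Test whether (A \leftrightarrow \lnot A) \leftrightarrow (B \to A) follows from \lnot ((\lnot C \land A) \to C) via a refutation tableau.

Initial set: {\lnot ((\lnot C \land A) \to C); \lnot ((A \leftrightarrow \lnot A) \leftrightarrow (B \to A))}.
\lnot ((\lnot C \land A) \to C): α-rule — add (\lnot C \land A), \lnot C.
(\lnot C \land A): α-rule — add \lnot C, A.
\lnot ((A \leftrightarrow \lnot A) \leftrightarrow (B \to A)): β-rule — branch into (A \leftrightarrow \lnot A), \lnot (B \to A)  //  \lnot (A \leftrightarrow \lnot A), (B \to A).
  branch 1 (add (A \leftrightarrow \lnot A), \lnot (B \to A)):
    \lnot (B \to A): α-rule — add B, \lnot A.
    × closes — contains both A and \lnot A.
  branch 2 (add \lnot (A \leftrightarrow \lnot A), (B \to A)):
    \lnot (A \leftrightarrow \lnot A): β-rule — branch into A, \lnot \lnot A  //  \lnot A, \lnot A.
      branch 2.1 (add A, \lnot \lnot A):
        (B \to A): β-rule — branch into \lnot B  //  A.
          branch 2.1.1 (add \lnot B):
            ○ open, literals {A=true, B=false, C=false}.
          branch 2.1.2 (add A):
            ○ open, literals {A=true, C=false}.
      branch 2.2 (add \lnot A, \lnot A):
        × closes — contains both A and \lnot A.
2 branches closed, 2 open.
An open branch gives a countermodel: A=true, B=false, C=false (unmentioned atoms arbitrary); the premises hold there but the conclusion fails.

No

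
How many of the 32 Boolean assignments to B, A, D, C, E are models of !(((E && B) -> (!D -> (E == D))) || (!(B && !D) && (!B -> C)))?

4

Initial set: {T !(((E && B) -> (!D -> (E == D))) || (!(B && !D) && (!B -> C)))}.
T !(((E && B) -> (!D -> (E == D))) || (!(B && !D) && (!B -> C))): α-rule — add F ((E && B) -> (!D -> (E == D))), F (!(B && !D) && (!B -> C)).
F ((E && B) -> (!D -> (E == D))): α-rule — add T (E && B), F (!D -> (E == D)).
T (E && B): α-rule — add T E, T B.
F (!D -> (E == D)): α-rule — add T !D, F (E == D).
F (!(B && !D) && (!B -> C)): β-rule — branch into F !(B && !D)  //  F (!B -> C).
  branch 1 (add F !(B && !D)):
    F !(B && !D): α-rule — add T B, T !D.
    F (E == D): β-rule — branch into T E, F D  //  F E, T D.
      branch 1.1 (add T E, F D):
        ○ open, literals {B=1, D=0, E=1}.
      branch 1.2 (add F E, T D):
        × closes — contains both E and !E.
  branch 2 (add F (!B -> C)):
    F (!B -> C): α-rule — add T !B, F C.
    × closes — contains both B and !B.
2 branches closed, 1 open.
Each open branch fixes some atoms; the unmentioned ones are free. Counting distinct full assignments: branch {B=1, D=0, E=1} (A, C) contributes 4 new. Total: 4.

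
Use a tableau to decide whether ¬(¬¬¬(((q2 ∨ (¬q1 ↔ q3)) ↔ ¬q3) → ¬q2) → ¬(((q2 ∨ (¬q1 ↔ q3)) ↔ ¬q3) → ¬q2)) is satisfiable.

Initial set: {¬(¬¬¬(((q2 ∨ (¬q1 ↔ q3)) ↔ ¬q3) → ¬q2) → ¬(((q2 ∨ (¬q1 ↔ q3)) ↔ ¬q3) → ¬q2))}.
¬(¬¬¬(((q2 ∨ (¬q1 ↔ q3)) ↔ ¬q3) → ¬q2) → ¬(((q2 ∨ (¬q1 ↔ q3)) ↔ ¬q3) → ¬q2)): α-rule — add ¬¬¬(((q2 ∨ (¬q1 ↔ q3)) ↔ ¬q3) → ¬q2), ¬¬(((q2 ∨ (¬q1 ↔ q3)) ↔ ¬q3) → ¬q2).
¬¬¬(((q2 ∨ (¬q1 ↔ q3)) ↔ ¬q3) → ¬q2): drop double negation, giving ¬(((q2 ∨ (¬q1 ↔ q3)) ↔ ¬q3) → ¬q2).
¬(((q2 ∨ (¬q1 ↔ q3)) ↔ ¬q3) → ¬q2): α-rule — add ((q2 ∨ (¬q1 ↔ q3)) ↔ ¬q3), ¬¬q2.
¬¬(((q2 ∨ (¬q1 ↔ q3)) ↔ ¬q3) → ¬q2): β-rule — branch into ¬((q2 ∨ (¬q1 ↔ q3)) ↔ ¬q3)  //  ¬q2.
  branch 1 (add ¬((q2 ∨ (¬q1 ↔ q3)) ↔ ¬q3)):
    ((q2 ∨ (¬q1 ↔ q3)) ↔ ¬q3): β-rule — branch into (q2 ∨ (¬q1 ↔ q3)), ¬q3  //  ¬(q2 ∨ (¬q1 ↔ q3)), ¬¬q3.
      branch 1.1 (add (q2 ∨ (¬q1 ↔ q3)), ¬q3):
        ¬((q2 ∨ (¬q1 ↔ q3)) ↔ ¬q3): β-rule — branch into (q2 ∨ (¬q1 ↔ q3)), ¬¬q3  //  ¬(q2 ∨ (¬q1 ↔ q3)), ¬q3.
          branch 1.1.1 (add (q2 ∨ (¬q1 ↔ q3)), ¬¬q3):
            × closes — contains both q3 and ¬q3.
          branch 1.1.2 (add ¬(q2 ∨ (¬q1 ↔ q3)), ¬q3):
            ¬(q2 ∨ (¬q1 ↔ q3)): α-rule — add ¬q2, ¬(¬q1 ↔ q3).
            × closes — contains both q2 and ¬q2.
      branch 1.2 (add ¬(q2 ∨ (¬q1 ↔ q3)), ¬¬q3):
        ¬(q2 ∨ (¬q1 ↔ q3)): α-rule — add ¬q2, ¬(¬q1 ↔ q3).
        × closes — contains both q2 and ¬q2.
  branch 2 (add ¬q2):
    × closes — contains both q2 and ¬q2.
All 4 branches close.
Every branch closed; the formula is unsatisfiable.

Unsatisfiable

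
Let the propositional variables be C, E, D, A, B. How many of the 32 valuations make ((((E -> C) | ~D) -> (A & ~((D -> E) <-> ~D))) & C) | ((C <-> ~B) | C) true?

24

Initial set: {T (((((E -> C) | ~D) -> (A & ~((D -> E) <-> ~D))) & C) | ((C <-> ~B) | C))}.
T (((((E -> C) | ~D) -> (A & ~((D -> E) <-> ~D))) & C) | ((C <-> ~B) | C)): β-rule — branch into T ((((E -> C) | ~D) -> (A & ~((D -> E) <-> ~D))) & C)  //  T ((C <-> ~B) | C).
  branch 1 (add T ((((E -> C) | ~D) -> (A & ~((D -> E) <-> ~D))) & C)):
    T ((((E -> C) | ~D) -> (A & ~((D -> E) <-> ~D))) & C): α-rule — add T (((E -> C) | ~D) -> (A & ~((D -> E) <-> ~D))), T C.
    T (((E -> C) | ~D) -> (A & ~((D -> E) <-> ~D))): β-rule — branch into F ((E -> C) | ~D)  //  T (A & ~((D -> E) <-> ~D)).
      branch 1.1 (add F ((E -> C) | ~D)):
        F ((E -> C) | ~D): α-rule — add F (E -> C), F ~D.
        F (E -> C): α-rule — add T E, F C.
        × closes — contains both C and ~C.
      branch 1.2 (add T (A & ~((D -> E) <-> ~D))):
        T (A & ~((D -> E) <-> ~D)): α-rule — add T A, T ~((D -> E) <-> ~D).
        T ~((D -> E) <-> ~D): β-rule — branch into T (D -> E), F ~D  //  F (D -> E), T ~D.
          branch 1.2.1 (add T (D -> E), F ~D):
            T (D -> E): β-rule — branch into F D  //  T E.
              branch 1.2.1.1 (add F D):
                × closes — contains both D and ~D.
              branch 1.2.1.2 (add T E):
                ○ open, literals {A=true, C=true, D=true, E=true}.
          branch 1.2.2 (add F (D -> E), T ~D):
            F (D -> E): α-rule — add T D, F E.
            × closes — contains both D and ~D.
  branch 2 (add T ((C <-> ~B) | C)):
    T ((C <-> ~B) | C): β-rule — branch into T (C <-> ~B)  //  T C.
      branch 2.1 (add T (C <-> ~B)):
        T (C <-> ~B): β-rule — branch into T C, T ~B  //  F C, F ~B.
          branch 2.1.1 (add T C, T ~B):
            ○ open, literals {B=false, C=true}.
          branch 2.1.2 (add F C, F ~B):
            ○ open, literals {B=true, C=false}.
      branch 2.2 (add T C):
        ○ open, literals {C=true}.
3 branches closed, 4 open.
Each open branch fixes some atoms; the unmentioned ones are free. Counting distinct full assignments: branch {A=true, C=true, D=true, E=true} (B) contributes 2 new; branch {B=false, C=true} (E, D, A) contributes 7 new; branch {B=true, C=false} (E, D, A) contributes 8 new; branch {C=true} (E, D, A, B) contributes 7 new. Total: 24.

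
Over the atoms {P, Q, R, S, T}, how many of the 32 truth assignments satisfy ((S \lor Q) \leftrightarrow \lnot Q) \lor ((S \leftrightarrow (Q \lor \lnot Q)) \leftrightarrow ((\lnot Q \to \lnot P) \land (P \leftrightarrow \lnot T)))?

22

Initial set: {T (((S \lor Q) \leftrightarrow \lnot Q) \lor ((S \leftrightarrow (Q \lor \lnot Q)) \leftrightarrow ((\lnot Q \to \lnot P) \land (P \leftrightarrow \lnot T))))}.
T (((S \lor Q) \leftrightarrow \lnot Q) \lor ((S \leftrightarrow (Q \lor \lnot Q)) \leftrightarrow ((\lnot Q \to \lnot P) \land (P \leftrightarrow \lnot T)))): β-rule — branch into T ((S \lor Q) \leftrightarrow \lnot Q)  //  T ((S \leftrightarrow (Q \lor \lnot Q)) \leftrightarrow ((\lnot Q \to \lnot P) \land (P \leftrightarrow \lnot T))).
  branch 1 (add T ((S \lor Q) \leftrightarrow \lnot Q)):
    T ((S \lor Q) \leftrightarrow \lnot Q): β-rule — branch into T (S \lor Q), T \lnot Q  //  F (S \lor Q), F \lnot Q.
      branch 1.1 (add T (S \lor Q), T \lnot Q):
        T (S \lor Q): β-rule — branch into T S  //  T Q.
          branch 1.1.1 (add T S):
            ○ open, literals {Q=F, S=T}.
          branch 1.1.2 (add T Q):
            × closes — contains both Q and \lnot Q.
      branch 1.2 (add F (S \lor Q), F \lnot Q):
        F (S \lor Q): α-rule — add F S, F Q.
        × closes — contains both Q and \lnot Q.
  branch 2 (add T ((S \leftrightarrow (Q \lor \lnot Q)) \leftrightarrow ((\lnot Q \to \lnot P) \land (P \leftrightarrow \lnot T)))):
    T ((S \leftrightarrow (Q \lor \lnot Q)) \leftrightarrow ((\lnot Q \to \lnot P) \land (P \leftrightarrow \lnot T))): β-rule — branch into T (S \leftrightarrow (Q \lor \lnot Q)), T ((\lnot Q \to \lnot P) \land (P \leftrightarrow \lnot T))  //  F (S \leftrightarrow (Q \lor \lnot Q)), F ((\lnot Q \to \lnot P) \land (P \leftrightarrow \lnot T)).
      branch 2.1 (add T (S \leftrightarrow (Q \lor \lnot Q)), T ((\lnot Q \to \lnot P) \land (P \leftrightarrow \lnot T))):
        T ((\lnot Q \to \lnot P) \land (P \leftrightarrow \lnot T)): α-rule — add T (\lnot Q \to \lnot P), T (P \leftrightarrow \lnot T).
        T (S \leftrightarrow (Q \lor \lnot Q)): β-rule — branch into T S, T (Q \lor \lnot Q)  //  F S, F (Q \lor \lnot Q).
          branch 2.1.1 (add T S, T (Q \lor \lnot Q)):
            T (\lnot Q \to \lnot P): β-rule — branch into F \lnot Q  //  T \lnot P.
              branch 2.1.1.1 (add F \lnot Q):
                T (P \leftrightarrow \lnot T): β-rule — branch into T P, T \lnot T  //  F P, F \lnot T.
                  branch 2.1.1.1.1 (add T P, T \lnot T):
                    T (Q \lor \lnot Q): β-rule — branch into T Q  //  T \lnot Q.
                      branch 2.1.1.1.1.1 (add T Q):
                        ○ open, literals {P=T, Q=T, S=T, T=F}.
                      branch 2.1.1.1.1.2 (add T \lnot Q):
                        × closes — contains both Q and \lnot Q.
                  branch 2.1.1.1.2 (add F P, F \lnot T):
                    T (Q \lor \lnot Q): β-rule — branch into T Q  //  T \lnot Q.
                      branch 2.1.1.1.2.1 (add T Q):
                        ○ open, literals {P=F, Q=T, S=T, T=T}.
                      branch 2.1.1.1.2.2 (add T \lnot Q):
                        × closes — contains both Q and \lnot Q.
              branch 2.1.1.2 (add T \lnot P):
                T (P \leftrightarrow \lnot T): β-rule — branch into T P, T \lnot T  //  F P, F \lnot T.
                  branch 2.1.1.2.1 (add T P, T \lnot T):
                    × closes — contains both P and \lnot P.
                  branch 2.1.1.2.2 (add F P, F \lnot T):
                    T (Q \lor \lnot Q): β-rule — branch into T Q  //  T \lnot Q.
                      branch 2.1.1.2.2.1 (add T Q):
                        ○ open, literals {P=F, Q=T, S=T, T=T}.
                      branch 2.1.1.2.2.2 (add T \lnot Q):
                        ○ open, literals {P=F, Q=F, S=T, T=T}.
          branch 2.1.2 (add F S, F (Q \lor \lnot Q)):
            F (Q \lor \lnot Q): α-rule — add F Q, F \lnot Q.
            × closes — contains both Q and \lnot Q.
      branch 2.2 (add F (S \leftrightarrow (Q \lor \lnot Q)), F ((\lnot Q \to \lnot P) \land (P \leftrightarrow \lnot T))):
        F (S \leftrightarrow (Q \lor \lnot Q)): β-rule — branch into T S, F (Q \lor \lnot Q)  //  F S, T (Q \lor \lnot Q).
          branch 2.2.1 (add T S, F (Q \lor \lnot Q)):
            F (Q \lor \lnot Q): α-rule — add F Q, F \lnot Q.
            × closes — contains both Q and \lnot Q.
          branch 2.2.2 (add F S, T (Q \lor \lnot Q)):
            F ((\lnot Q \to \lnot P) \land (P \leftrightarrow \lnot T)): β-rule — branch into F (\lnot Q \to \lnot P)  //  F (P \leftrightarrow \lnot T).
              branch 2.2.2.1 (add F (\lnot Q \to \lnot P)):
                F (\lnot Q \to \lnot P): α-rule — add T \lnot Q, F \lnot P.
                T (Q \lor \lnot Q): β-rule — branch into T Q  //  T \lnot Q.
                  branch 2.2.2.1.1 (add T Q):
                    × closes — contains both Q and \lnot Q.
                  branch 2.2.2.1.2 (add T \lnot Q):
                    ○ open, literals {P=T, Q=F, S=F}.
              branch 2.2.2.2 (add F (P \leftrightarrow \lnot T)):
                T (Q \lor \lnot Q): β-rule — branch into T Q  //  T \lnot Q.
                  branch 2.2.2.2.1 (add T Q):
                    F (P \leftrightarrow \lnot T): β-rule — branch into T P, F \lnot T  //  F P, T \lnot T.
                      branch 2.2.2.2.1.1 (add T P, F \lnot T):
                        ○ open, literals {P=T, Q=T, S=F, T=T}.
                      branch 2.2.2.2.1.2 (add F P, T \lnot T):
                        ○ open, literals {P=F, Q=T, S=F, T=F}.
                  branch 2.2.2.2.2 (add T \lnot Q):
                    F (P \leftrightarrow \lnot T): β-rule — branch into T P, F \lnot T  //  F P, T \lnot T.
                      branch 2.2.2.2.2.1 (add T P, F \lnot T):
                        ○ open, literals {P=T, Q=F, S=F, T=T}.
                      branch 2.2.2.2.2.2 (add F P, T \lnot T):
                        ○ open, literals {P=F, Q=F, S=F, T=F}.
8 branches closed, 10 open.
Each open branch fixes some atoms; the unmentioned ones are free. Counting distinct full assignments: branch {Q=F, S=T} (P, R, T) contributes 8 new; branch {P=T, Q=T, S=T, T=F} (R) contributes 2 new; branch {P=F, Q=T, S=T, T=T} (R) contributes 2 new; branch {P=F, Q=T, S=T, T=T} (R) contributes 0 new; branch {P=F, Q=F, S=T, T=T} (R) contributes 0 new; branch {P=T, Q=F, S=F} (R, T) contributes 4 new; branch {P=T, Q=T, S=F, T=T} (R) contributes 2 new; branch {P=F, Q=T, S=F, T=F} (R) contributes 2 new; branch {P=T, Q=F, S=F, T=T} (R) contributes 0 new; branch {P=F, Q=F, S=F, T=F} (R) contributes 2 new. Total: 22.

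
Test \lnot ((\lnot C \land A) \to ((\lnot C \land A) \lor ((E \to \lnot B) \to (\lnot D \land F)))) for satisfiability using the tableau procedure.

Unsatisfiable

Initial set: {\lnot ((\lnot C \land A) \to ((\lnot C \land A) \lor ((E \to \lnot B) \to (\lnot D \land F))))}.
\lnot ((\lnot C \land A) \to ((\lnot C \land A) \lor ((E \to \lnot B) \to (\lnot D \land F)))): α-rule — add (\lnot C \land A), \lnot ((\lnot C \land A) \lor ((E \to \lnot B) \to (\lnot D \land F))).
(\lnot C \land A): α-rule — add \lnot C, A.
\lnot ((\lnot C \land A) \lor ((E \to \lnot B) \to (\lnot D \land F))): α-rule — add \lnot (\lnot C \land A), \lnot ((E \to \lnot B) \to (\lnot D \land F)).
\lnot ((E \to \lnot B) \to (\lnot D \land F)): α-rule — add (E \to \lnot B), \lnot (\lnot D \land F).
\lnot (\lnot C \land A): β-rule — branch into \lnot \lnot C  //  \lnot A.
  branch 1 (add \lnot \lnot C):
    × closes — contains both C and \lnot C.
  branch 2 (add \lnot A):
    × closes — contains both A and \lnot A.
All 2 branches close.
Every branch closed; the formula is unsatisfiable.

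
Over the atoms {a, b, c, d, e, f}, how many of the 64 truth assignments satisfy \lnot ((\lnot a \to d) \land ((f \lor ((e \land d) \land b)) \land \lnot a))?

54

Initial set: {T \lnot ((\lnot a \to d) \land ((f \lor ((e \land d) \land b)) \land \lnot a))}.
T \lnot ((\lnot a \to d) \land ((f \lor ((e \land d) \land b)) \land \lnot a)): β-rule — branch into F (\lnot a \to d)  //  F ((f \lor ((e \land d) \land b)) \land \lnot a).
  branch 1 (add F (\lnot a \to d)):
    F (\lnot a \to d): α-rule — add T \lnot a, F d.
    ○ open, literals {a=F, d=F}.
  branch 2 (add F ((f \lor ((e \land d) \land b)) \land \lnot a)):
    F ((f \lor ((e \land d) \land b)) \land \lnot a): β-rule — branch into F (f \lor ((e \land d) \land b))  //  F \lnot a.
      branch 2.1 (add F (f \lor ((e \land d) \land b))):
        F (f \lor ((e \land d) \land b)): α-rule — add F f, F ((e \land d) \land b).
        F ((e \land d) \land b): β-rule — branch into F (e \land d)  //  F b.
          branch 2.1.1 (add F (e \land d)):
            F (e \land d): β-rule — branch into F e  //  F d.
              branch 2.1.1.1 (add F e):
                ○ open, literals {e=F, f=F}.
              branch 2.1.1.2 (add F d):
                ○ open, literals {d=F, f=F}.
          branch 2.1.2 (add F b):
            ○ open, literals {b=F, f=F}.
      branch 2.2 (add F \lnot a):
        ○ open, literals {a=T}.
0 branches closed, 5 open.
Each open branch fixes some atoms; the unmentioned ones are free. Counting distinct full assignments: branch {a=F, d=F} (b, c, e, f) contributes 16 new; branch {e=F, f=F} (a, b, c, d) contributes 12 new; branch {d=F, f=F} (a, b, c, e) contributes 4 new; branch {b=F, f=F} (a, c, d, e) contributes 4 new; branch {a=T} (b, c, d, e, f) contributes 18 new. Total: 54.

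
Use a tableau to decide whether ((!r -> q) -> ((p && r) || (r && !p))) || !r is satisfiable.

Initial set: {(((!r -> q) -> ((p && r) || (r && !p))) || !r)}.
(((!r -> q) -> ((p && r) || (r && !p))) || !r): β-rule — branch into ((!r -> q) -> ((p && r) || (r && !p)))  //  !r.
  branch 1 (add ((!r -> q) -> ((p && r) || (r && !p)))):
    ((!r -> q) -> ((p && r) || (r && !p))): β-rule — branch into !(!r -> q)  //  ((p && r) || (r && !p)).
      branch 1.1 (add !(!r -> q)):
        !(!r -> q): α-rule — add !r, !q.
        ○ open, literals {q=F, r=F}.
      branch 1.2 (add ((p && r) || (r && !p))):
        ((p && r) || (r && !p)): β-rule — branch into (p && r)  //  (r && !p).
          branch 1.2.1 (add (p && r)):
            (p && r): α-rule — add p, r.
            ○ open, literals {p=T, r=T}.
          branch 1.2.2 (add (r && !p)):
            (r && !p): α-rule — add r, !p.
            ○ open, literals {p=F, r=T}.
  branch 2 (add !r):
    ○ open, literals {r=F}.
0 branches closed, 4 open.
An open branch gives a satisfying assignment: q=F, r=F.

Satisfiable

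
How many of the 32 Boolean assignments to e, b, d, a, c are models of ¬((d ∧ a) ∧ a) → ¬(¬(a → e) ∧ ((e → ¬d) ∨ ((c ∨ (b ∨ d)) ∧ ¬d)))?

28

Initial set: {T (¬((d ∧ a) ∧ a) → ¬(¬(a → e) ∧ ((e → ¬d) ∨ ((c ∨ (b ∨ d)) ∧ ¬d))))}.
T (¬((d ∧ a) ∧ a) → ¬(¬(a → e) ∧ ((e → ¬d) ∨ ((c ∨ (b ∨ d)) ∧ ¬d)))): β-rule — branch into F ¬((d ∧ a) ∧ a)  //  T ¬(¬(a → e) ∧ ((e → ¬d) ∨ ((c ∨ (b ∨ d)) ∧ ¬d))).
  branch 1 (add F ¬((d ∧ a) ∧ a)):
    F ¬((d ∧ a) ∧ a): α-rule — add T (d ∧ a), T a.
    T (d ∧ a): α-rule — add T d, T a.
    ○ open, literals {a=T, d=T}.
  branch 2 (add T ¬(¬(a → e) ∧ ((e → ¬d) ∨ ((c ∨ (b ∨ d)) ∧ ¬d)))):
    T ¬(¬(a → e) ∧ ((e → ¬d) ∨ ((c ∨ (b ∨ d)) ∧ ¬d))): β-rule — branch into F ¬(a → e)  //  F ((e → ¬d) ∨ ((c ∨ (b ∨ d)) ∧ ¬d)).
      branch 2.1 (add F ¬(a → e)):
        F ¬(a → e): β-rule — branch into F a  //  T e.
          branch 2.1.1 (add F a):
            ○ open, literals {a=F}.
          branch 2.1.2 (add T e):
            ○ open, literals {e=T}.
      branch 2.2 (add F ((e → ¬d) ∨ ((c ∨ (b ∨ d)) ∧ ¬d))):
        F ((e → ¬d) ∨ ((c ∨ (b ∨ d)) ∧ ¬d)): α-rule — add F (e → ¬d), F ((c ∨ (b ∨ d)) ∧ ¬d).
        F (e → ¬d): α-rule — add T e, F ¬d.
        F ((c ∨ (b ∨ d)) ∧ ¬d): β-rule — branch into F (c ∨ (b ∨ d))  //  F ¬d.
          branch 2.2.1 (add F (c ∨ (b ∨ d))):
            F (c ∨ (b ∨ d)): α-rule — add F c, F (b ∨ d).
            F (b ∨ d): α-rule — add F b, F d.
            × closes — contains both d and ¬d.
          branch 2.2.2 (add F ¬d):
            ○ open, literals {d=T, e=T}.
1 branch closed, 4 open.
Each open branch fixes some atoms; the unmentioned ones are free. Counting distinct full assignments: branch {a=T, d=T} (e, b, c) contributes 8 new; branch {a=F} (e, b, d, c) contributes 16 new; branch {e=T} (b, d, a, c) contributes 4 new; branch {d=T, e=T} (b, a, c) contributes 0 new. Total: 28.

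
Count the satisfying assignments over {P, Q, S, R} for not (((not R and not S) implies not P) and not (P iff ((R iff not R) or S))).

10

Initial set: {not (((not R and not S) implies not P) and not (P iff ((R iff not R) or S)))}.
not (((not R and not S) implies not P) and not (P iff ((R iff not R) or S))): β-rule — branch into not ((not R and not S) implies not P)  //  not not (P iff ((R iff not R) or S)).
  branch 1 (add not ((not R and not S) implies not P)):
    not ((not R and not S) implies not P): α-rule — add (not R and not S), not not P.
    (not R and not S): α-rule — add not R, not S.
    ○ open, literals {P=T, R=F, S=F}.
  branch 2 (add not not (P iff ((R iff not R) or S))):
    not not (P iff ((R iff not R) or S)): β-rule — branch into P, ((R iff not R) or S)  //  not P, not ((R iff not R) or S).
      branch 2.1 (add P, ((R iff not R) or S)):
        ((R iff not R) or S): β-rule — branch into (R iff not R)  //  S.
          branch 2.1.1 (add (R iff not R)):
            (R iff not R): β-rule — branch into R, not R  //  not R, not not R.
              branch 2.1.1.1 (add R, not R):
                × closes — contains both R and not R.
              branch 2.1.1.2 (add not R, not not R):
                × closes — contains both R and not R.
          branch 2.1.2 (add S):
            ○ open, literals {P=T, S=T}.
      branch 2.2 (add not P, not ((R iff not R) or S)):
        not ((R iff not R) or S): α-rule — add not (R iff not R), not S.
        not (R iff not R): β-rule — branch into R, not not R  //  not R, not R.
          branch 2.2.1 (add R, not not R):
            ○ open, literals {P=F, R=T, S=F}.
          branch 2.2.2 (add not R, not R):
            ○ open, literals {P=F, R=F, S=F}.
2 branches closed, 4 open.
Each open branch fixes some atoms; the unmentioned ones are free. Counting distinct full assignments: branch {P=T, R=F, S=F} (Q) contributes 2 new; branch {P=T, S=T} (Q, R) contributes 4 new; branch {P=F, R=T, S=F} (Q) contributes 2 new; branch {P=F, R=F, S=F} (Q) contributes 2 new. Total: 10.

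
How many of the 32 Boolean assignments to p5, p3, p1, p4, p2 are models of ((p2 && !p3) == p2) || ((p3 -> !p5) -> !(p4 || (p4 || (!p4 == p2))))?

Initial set: {(((p2 && !p3) == p2) || ((p3 -> !p5) -> !(p4 || (p4 || (!p4 == p2)))))}.
(((p2 && !p3) == p2) || ((p3 -> !p5) -> !(p4 || (p4 || (!p4 == p2))))): β-rule — branch into ((p2 && !p3) == p2)  //  ((p3 -> !p5) -> !(p4 || (p4 || (!p4 == p2)))).
  branch 1 (add ((p2 && !p3) == p2)):
    ((p2 && !p3) == p2): β-rule — branch into (p2 && !p3), p2  //  !(p2 && !p3), !p2.
      branch 1.1 (add (p2 && !p3), p2):
        (p2 && !p3): α-rule — add p2, !p3.
        ○ open, literals {p2=true, p3=false}.
      branch 1.2 (add !(p2 && !p3), !p2):
        !(p2 && !p3): β-rule — branch into !p2  //  !!p3.
          branch 1.2.1 (add !p2):
            ○ open, literals {p2=false}.
          branch 1.2.2 (add !!p3):
            ○ open, literals {p2=false, p3=true}.
  branch 2 (add ((p3 -> !p5) -> !(p4 || (p4 || (!p4 == p2))))):
    ((p3 -> !p5) -> !(p4 || (p4 || (!p4 == p2)))): β-rule — branch into !(p3 -> !p5)  //  !(p4 || (p4 || (!p4 == p2))).
      branch 2.1 (add !(p3 -> !p5)):
        !(p3 -> !p5): α-rule — add p3, !!p5.
        ○ open, literals {p3=true, p5=true}.
      branch 2.2 (add !(p4 || (p4 || (!p4 == p2)))):
        !(p4 || (p4 || (!p4 == p2))): α-rule — add !p4, !(p4 || (!p4 == p2)).
        !(p4 || (!p4 == p2)): α-rule — add !p4, !(!p4 == p2).
        !(!p4 == p2): β-rule — branch into !p4, !p2  //  !!p4, p2.
          branch 2.2.1 (add !p4, !p2):
            ○ open, literals {p2=false, p4=false}.
          branch 2.2.2 (add !!p4, p2):
            × closes — contains both p4 and !p4.
1 branch closed, 5 open.
Each open branch fixes some atoms; the unmentioned ones are free. Counting distinct full assignments: branch {p2=true, p3=false} (p5, p1, p4) contributes 8 new; branch {p2=false} (p5, p3, p1, p4) contributes 16 new; branch {p2=false, p3=true} (p5, p1, p4) contributes 0 new; branch {p3=true, p5=true} (p1, p4, p2) contributes 4 new; branch {p2=false, p4=false} (p5, p3, p1) contributes 0 new. Total: 28.

28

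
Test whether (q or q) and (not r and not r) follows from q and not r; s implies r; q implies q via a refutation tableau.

Yes

Initial set: {(q and not r); (s implies r); (q implies q); not ((q or q) and (not r and not r))}.
(q and not r): α-rule — add q, not r.
(s implies r): β-rule — branch into not s  //  r.
  branch 1 (add not s):
    (q implies q): β-rule — branch into not q  //  q.
      branch 1.1 (add not q):
        × closes — contains both q and not q.
      branch 1.2 (add q):
        not ((q or q) and (not r and not r)): β-rule — branch into not (q or q)  //  not (not r and not r).
          branch 1.2.1 (add not (q or q)):
            not (q or q): α-rule — add not q, not q.
            × closes — contains both q and not q.
          branch 1.2.2 (add not (not r and not r)):
            not (not r and not r): β-rule — branch into not not r  //  not not r.
              branch 1.2.2.1 (add not not r):
                × closes — contains both r and not r.
              branch 1.2.2.2 (add not not r):
                × closes — contains both r and not r.
  branch 2 (add r):
    × closes — contains both r and not r.
All 5 branches close.
Every branch closed, so the premises entail the conclusion.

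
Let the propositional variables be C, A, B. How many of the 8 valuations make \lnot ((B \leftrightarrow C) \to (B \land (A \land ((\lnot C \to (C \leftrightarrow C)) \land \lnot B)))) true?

4

Initial set: {\lnot ((B \leftrightarrow C) \to (B \land (A \land ((\lnot C \to (C \leftrightarrow C)) \land \lnot B))))}.
\lnot ((B \leftrightarrow C) \to (B \land (A \land ((\lnot C \to (C \leftrightarrow C)) \land \lnot B)))): α-rule — add (B \leftrightarrow C), \lnot (B \land (A \land ((\lnot C \to (C \leftrightarrow C)) \land \lnot B))).
(B \leftrightarrow C): β-rule — branch into B, C  //  \lnot B, \lnot C.
  branch 1 (add B, C):
    \lnot (B \land (A \land ((\lnot C \to (C \leftrightarrow C)) \land \lnot B))): β-rule — branch into \lnot B  //  \lnot (A \land ((\lnot C \to (C \leftrightarrow C)) \land \lnot B)).
      branch 1.1 (add \lnot B):
        × closes — contains both B and \lnot B.
      branch 1.2 (add \lnot (A \land ((\lnot C \to (C \leftrightarrow C)) \land \lnot B))):
        \lnot (A \land ((\lnot C \to (C \leftrightarrow C)) \land \lnot B)): β-rule — branch into \lnot A  //  \lnot ((\lnot C \to (C \leftrightarrow C)) \land \lnot B).
          branch 1.2.1 (add \lnot A):
            ○ open, literals {A=false, B=true, C=true}.
          branch 1.2.2 (add \lnot ((\lnot C \to (C \leftrightarrow C)) \land \lnot B)):
            \lnot ((\lnot C \to (C \leftrightarrow C)) \land \lnot B): β-rule — branch into \lnot (\lnot C \to (C \leftrightarrow C))  //  \lnot \lnot B.
              branch 1.2.2.1 (add \lnot (\lnot C \to (C \leftrightarrow C))):
                \lnot (\lnot C \to (C \leftrightarrow C)): α-rule — add \lnot C, \lnot (C \leftrightarrow C).
                × closes — contains both C and \lnot C.
              branch 1.2.2.2 (add \lnot \lnot B):
                ○ open, literals {B=true, C=true}.
  branch 2 (add \lnot B, \lnot C):
    \lnot (B \land (A \land ((\lnot C \to (C \leftrightarrow C)) \land \lnot B))): β-rule — branch into \lnot B  //  \lnot (A \land ((\lnot C \to (C \leftrightarrow C)) \land \lnot B)).
      branch 2.1 (add \lnot B):
        ○ open, literals {B=false, C=false}.
      branch 2.2 (add \lnot (A \land ((\lnot C \to (C \leftrightarrow C)) \land \lnot B))):
        \lnot (A \land ((\lnot C \to (C \leftrightarrow C)) \land \lnot B)): β-rule — branch into \lnot A  //  \lnot ((\lnot C \to (C \leftrightarrow C)) \land \lnot B).
          branch 2.2.1 (add \lnot A):
            ○ open, literals {A=false, B=false, C=false}.
          branch 2.2.2 (add \lnot ((\lnot C \to (C \leftrightarrow C)) \land \lnot B)):
            \lnot ((\lnot C \to (C \leftrightarrow C)) \land \lnot B): β-rule — branch into \lnot (\lnot C \to (C \leftrightarrow C))  //  \lnot \lnot B.
              branch 2.2.2.1 (add \lnot (\lnot C \to (C \leftrightarrow C))):
                \lnot (\lnot C \to (C \leftrightarrow C)): α-rule — add \lnot C, \lnot (C \leftrightarrow C).
                \lnot (C \leftrightarrow C): β-rule — branch into C, \lnot C  //  \lnot C, C.
                  branch 2.2.2.1.1 (add C, \lnot C):
                    × closes — contains both C and \lnot C.
                  branch 2.2.2.1.2 (add \lnot C, C):
                    × closes — contains both C and \lnot C.
              branch 2.2.2.2 (add \lnot \lnot B):
                × closes — contains both B and \lnot B.
5 branches closed, 4 open.
Each open branch fixes some atoms; the unmentioned ones are free. Counting distinct full assignments: branch {A=false, B=true, C=true} (none free) contributes 1 new; branch {B=true, C=true} (A) contributes 1 new; branch {B=false, C=false} (A) contributes 2 new; branch {A=false, B=false, C=false} (none free) contributes 0 new. Total: 4.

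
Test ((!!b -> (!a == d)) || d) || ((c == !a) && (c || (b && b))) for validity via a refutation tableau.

Not valid

Assume the negation and expand:
Initial set: {!(((!!b -> (!a == d)) || d) || ((c == !a) && (c || (b && b))))}.
!(((!!b -> (!a == d)) || d) || ((c == !a) && (c || (b && b)))): α-rule — add !((!!b -> (!a == d)) || d), !((c == !a) && (c || (b && b))).
!((!!b -> (!a == d)) || d): α-rule — add !(!!b -> (!a == d)), !d.
!(!!b -> (!a == d)): α-rule — add !!b, !(!a == d).
!!b: drop double negation, giving b.
!((c == !a) && (c || (b && b))): β-rule — branch into !(c == !a)  //  !(c || (b && b)).
  branch 1 (add !(c == !a)):
    !(!a == d): β-rule — branch into !a, !d  //  !!a, d.
      branch 1.1 (add !a, !d):
        !(c == !a): β-rule — branch into c, !!a  //  !c, !a.
          branch 1.1.1 (add c, !!a):
            × closes — contains both a and !a.
          branch 1.1.2 (add !c, !a):
            ○ open, literals {a=false, b=true, c=false, d=false}.
      branch 1.2 (add !!a, d):
        × closes — contains both d and !d.
  branch 2 (add !(c || (b && b))):
    !(c || (b && b)): α-rule — add !c, !(b && b).
    !(!a == d): β-rule — branch into !a, !d  //  !!a, d.
      branch 2.1 (add !a, !d):
        !(b && b): β-rule — branch into !b  //  !b.
          branch 2.1.1 (add !b):
            × closes — contains both b and !b.
          branch 2.1.2 (add !b):
            × closes — contains both b and !b.
      branch 2.2 (add !!a, d):
        × closes — contains both d and !d.
5 branches closed, 1 open.
An open branch gives a countermodel: a=false, b=true, c=false, d=false (unmentioned atoms arbitrary); under it the original formula is false.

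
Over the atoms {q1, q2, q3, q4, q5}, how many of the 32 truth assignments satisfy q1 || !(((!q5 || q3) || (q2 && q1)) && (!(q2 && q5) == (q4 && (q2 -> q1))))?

27

Initial set: {(q1 || !(((!q5 || q3) || (q2 && q1)) && (!(q2 && q5) == (q4 && (q2 -> q1)))))}.
(q1 || !(((!q5 || q3) || (q2 && q1)) && (!(q2 && q5) == (q4 && (q2 -> q1))))): β-rule — branch into q1  //  !(((!q5 || q3) || (q2 && q1)) && (!(q2 && q5) == (q4 && (q2 -> q1)))).
  branch 1 (add q1):
    ○ open, literals {q1=1}.
  branch 2 (add !(((!q5 || q3) || (q2 && q1)) && (!(q2 && q5) == (q4 && (q2 -> q1))))):
    !(((!q5 || q3) || (q2 && q1)) && (!(q2 && q5) == (q4 && (q2 -> q1)))): β-rule — branch into !((!q5 || q3) || (q2 && q1))  //  !(!(q2 && q5) == (q4 && (q2 -> q1))).
      branch 2.1 (add !((!q5 || q3) || (q2 && q1))):
        !((!q5 || q3) || (q2 && q1)): α-rule — add !(!q5 || q3), !(q2 && q1).
        !(!q5 || q3): α-rule — add !!q5, !q3.
        !(q2 && q1): β-rule — branch into !q2  //  !q1.
          branch 2.1.1 (add !q2):
            ○ open, literals {q2=0, q3=0, q5=1}.
          branch 2.1.2 (add !q1):
            ○ open, literals {q1=0, q3=0, q5=1}.
      branch 2.2 (add !(!(q2 && q5) == (q4 && (q2 -> q1)))):
        !(!(q2 && q5) == (q4 && (q2 -> q1))): β-rule — branch into !(q2 && q5), !(q4 && (q2 -> q1))  //  !!(q2 && q5), (q4 && (q2 -> q1)).
          branch 2.2.1 (add !(q2 && q5), !(q4 && (q2 -> q1))):
            !(q2 && q5): β-rule — branch into !q2  //  !q5.
              branch 2.2.1.1 (add !q2):
                !(q4 && (q2 -> q1)): β-rule — branch into !q4  //  !(q2 -> q1).
                  branch 2.2.1.1.1 (add !q4):
                    ○ open, literals {q2=0, q4=0}.
                  branch 2.2.1.1.2 (add !(q2 -> q1)):
                    !(q2 -> q1): α-rule — add q2, !q1.
                    × closes — contains both q2 and !q2.
              branch 2.2.1.2 (add !q5):
                !(q4 && (q2 -> q1)): β-rule — branch into !q4  //  !(q2 -> q1).
                  branch 2.2.1.2.1 (add !q4):
                    ○ open, literals {q4=0, q5=0}.
                  branch 2.2.1.2.2 (add !(q2 -> q1)):
                    !(q2 -> q1): α-rule — add q2, !q1.
                    ○ open, literals {q1=0, q2=1, q5=0}.
          branch 2.2.2 (add !!(q2 && q5), (q4 && (q2 -> q1))):
            !!(q2 && q5): α-rule — add q2, q5.
            (q4 && (q2 -> q1)): α-rule — add q4, (q2 -> q1).
            (q2 -> q1): β-rule — branch into !q2  //  q1.
              branch 2.2.2.1 (add !q2):
                × closes — contains both q2 and !q2.
              branch 2.2.2.2 (add q1):
                ○ open, literals {q1=1, q2=1, q4=1, q5=1}.
2 branches closed, 7 open.
Each open branch fixes some atoms; the unmentioned ones are free. Counting distinct full assignments: branch {q1=1} (q2, q3, q4, q5) contributes 16 new; branch {q2=0, q3=0, q5=1} (q1, q4) contributes 2 new; branch {q1=0, q3=0, q5=1} (q2, q4) contributes 2 new; branch {q2=0, q4=0} (q1, q3, q5) contributes 3 new; branch {q4=0, q5=0} (q1, q2, q3) contributes 2 new; branch {q1=0, q2=1, q5=0} (q3, q4) contributes 2 new; branch {q1=1, q2=1, q4=1, q5=1} (q3) contributes 0 new. Total: 27.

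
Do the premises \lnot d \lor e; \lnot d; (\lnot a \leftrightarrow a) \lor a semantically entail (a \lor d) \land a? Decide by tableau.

Initial set: {(\lnot d \lor e); \lnot d; ((\lnot a \leftrightarrow a) \lor a); \lnot ((a \lor d) \land a)}.
(\lnot d \lor e): β-rule — branch into \lnot d  //  e.
  branch 1 (add \lnot d):
    ((\lnot a \leftrightarrow a) \lor a): β-rule — branch into (\lnot a \leftrightarrow a)  //  a.
      branch 1.1 (add (\lnot a \leftrightarrow a)):
        \lnot ((a \lor d) \land a): β-rule — branch into \lnot (a \lor d)  //  \lnot a.
          branch 1.1.1 (add \lnot (a \lor d)):
            \lnot (a \lor d): α-rule — add \lnot a, \lnot d.
            (\lnot a \leftrightarrow a): β-rule — branch into \lnot a, a  //  \lnot \lnot a, \lnot a.
              branch 1.1.1.1 (add \lnot a, a):
                × closes — contains both a and \lnot a.
              branch 1.1.1.2 (add \lnot \lnot a, \lnot a):
                × closes — contains both a and \lnot a.
          branch 1.1.2 (add \lnot a):
            (\lnot a \leftrightarrow a): β-rule — branch into \lnot a, a  //  \lnot \lnot a, \lnot a.
              branch 1.1.2.1 (add \lnot a, a):
                × closes — contains both a and \lnot a.
              branch 1.1.2.2 (add \lnot \lnot a, \lnot a):
                × closes — contains both a and \lnot a.
      branch 1.2 (add a):
        \lnot ((a \lor d) \land a): β-rule — branch into \lnot (a \lor d)  //  \lnot a.
          branch 1.2.1 (add \lnot (a \lor d)):
            \lnot (a \lor d): α-rule — add \lnot a, \lnot d.
            × closes — contains both a and \lnot a.
          branch 1.2.2 (add \lnot a):
            × closes — contains both a and \lnot a.
  branch 2 (add e):
    ((\lnot a \leftrightarrow a) \lor a): β-rule — branch into (\lnot a \leftrightarrow a)  //  a.
      branch 2.1 (add (\lnot a \leftrightarrow a)):
        \lnot ((a \lor d) \land a): β-rule — branch into \lnot (a \lor d)  //  \lnot a.
          branch 2.1.1 (add \lnot (a \lor d)):
            \lnot (a \lor d): α-rule — add \lnot a, \lnot d.
            (\lnot a \leftrightarrow a): β-rule — branch into \lnot a, a  //  \lnot \lnot a, \lnot a.
              branch 2.1.1.1 (add \lnot a, a):
                × closes — contains both a and \lnot a.
              branch 2.1.1.2 (add \lnot \lnot a, \lnot a):
                × closes — contains both a and \lnot a.
          branch 2.1.2 (add \lnot a):
            (\lnot a \leftrightarrow a): β-rule — branch into \lnot a, a  //  \lnot \lnot a, \lnot a.
              branch 2.1.2.1 (add \lnot a, a):
                × closes — contains both a and \lnot a.
              branch 2.1.2.2 (add \lnot \lnot a, \lnot a):
                × closes — contains both a and \lnot a.
      branch 2.2 (add a):
        \lnot ((a \lor d) \land a): β-rule — branch into \lnot (a \lor d)  //  \lnot a.
          branch 2.2.1 (add \lnot (a \lor d)):
            \lnot (a \lor d): α-rule — add \lnot a, \lnot d.
            × closes — contains both a and \lnot a.
          branch 2.2.2 (add \lnot a):
            × closes — contains both a and \lnot a.
All 12 branches close.
Every branch closed, so the premises entail the conclusion.

Yes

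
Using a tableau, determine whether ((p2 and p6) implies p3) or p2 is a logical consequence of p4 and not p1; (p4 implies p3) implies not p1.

Yes

Initial set: {(p4 and not p1); ((p4 implies p3) implies not p1); not (((p2 and p6) implies p3) or p2)}.
(p4 and not p1): α-rule — add p4, not p1.
not (((p2 and p6) implies p3) or p2): α-rule — add not ((p2 and p6) implies p3), not p2.
not ((p2 and p6) implies p3): α-rule — add (p2 and p6), not p3.
(p2 and p6): α-rule — add p2, p6.
× closes — contains both p2 and not p2.
All 1 branch closes.
Every branch closed, so the premises entail the conclusion.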